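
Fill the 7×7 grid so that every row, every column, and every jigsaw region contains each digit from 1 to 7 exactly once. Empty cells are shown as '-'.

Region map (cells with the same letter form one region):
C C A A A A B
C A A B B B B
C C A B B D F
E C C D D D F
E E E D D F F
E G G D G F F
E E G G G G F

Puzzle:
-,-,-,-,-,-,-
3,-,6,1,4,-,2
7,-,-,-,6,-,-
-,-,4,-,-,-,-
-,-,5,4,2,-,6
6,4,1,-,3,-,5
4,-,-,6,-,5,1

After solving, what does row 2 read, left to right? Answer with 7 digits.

3561472

r2c6 = 7: row 2 has {1,2,3,4,6}; col 6 has {5}; region has {1,2,4,6} → only 7 remains.
r5c1 = 1: row 5 has {2,4,5,6}; col 1 has {3,4,6,7}; region has {4,5,6} → only 1 remains.
r5c6 = 3: row 5 has {1,2,4,5,6}; col 6 has {5,7}; region has {1,5,6} → only 3 remains.
r6c4 = 7: row 6 has {1,3,4,5,6}; col 4 has {1,4,6}; region has {2,4} → only 7 remains.
r6c6 = 2: row 6 has {1,3,4,5,6,7}; col 6 has {3,5,7}; region has {1,3,5,6} → only 2 remains.
r7c5 = 7: row 7 has {1,4,5,6}; col 5 has {2,3,4,6}; region has {1,3,4,5,6} → only 7 remains.
r1c7 = 3: row 1 has {}; col 7 has {1,2,5,6}; region has {1,2,4,6,7} → only 3 remains.
r2c2 = 5: row 2 has {1,2,3,4,6,7}; col 2 has {4}; region has {6} → only 5 remains.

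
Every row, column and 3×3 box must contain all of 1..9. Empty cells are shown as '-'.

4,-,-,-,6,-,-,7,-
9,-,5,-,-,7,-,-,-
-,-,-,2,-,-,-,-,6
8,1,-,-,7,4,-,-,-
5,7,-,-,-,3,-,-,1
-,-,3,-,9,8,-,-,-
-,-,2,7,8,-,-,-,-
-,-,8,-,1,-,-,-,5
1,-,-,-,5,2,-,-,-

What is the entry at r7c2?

r1c3 = 1 (sole candidate).
r3c3 = 7 (sole candidate).
r5c4 = 6 (sole candidate).
r5c5 = 2 (sole candidate).
r3c1 = 3 (sole candidate).
r3c2 = 8 (sole candidate).
r3c5 = 4 (sole candidate).
r4c4 = 5 (sole candidate).
r6c4 = 1 (sole candidate).
r7c1 = 6 (sole candidate).
r7c6 = 9 (sole candidate).
r8c1 = 7 (sole candidate).
r8c6 = 6 (sole candidate).
r1c2 = 2 (sole candidate).
r1c6 = 5 (sole candidate).
r2c2 = 6 (sole candidate).
r2c5 = 3 (sole candidate).
r3c6 = 1 (sole candidate).
r6c1 = 2 (sole candidate).
r6c2 = 4 (sole candidate).
r6c9 = 7 (sole candidate).
r2c4 = 8 (sole candidate).
r5c3 = 9 (sole candidate).
r9c3 = 4 (sole candidate).
r9c4 = 3 (sole candidate).
r1c4 = 9 (sole candidate).
r4c3 = 6 (sole candidate).
r8c4 = 4 (sole candidate).
r9c2 = 9 (sole candidate).
r9c9 = 8 (sole candidate).
r1c9 = 3 (sole candidate).
r7c9 = 4 (sole candidate).
r8c2 = 3 (sole candidate).
r9c8 = 6 (sole candidate).
r1c7 = 8 (sole candidate).
r2c9 = 2 (sole candidate).
r4c9 = 9 (sole candidate).
r5c7 = 4 (sole candidate).
r5c8 = 8 (sole candidate).
r6c8 = 5 (sole candidate).
r7c2 = 5: row 7 has {2,4,6,7,8,9}; col 2 has {1,2,3,4,6,7,8,9}; box has {1,2,3,4,6,7,8,9} → only 5 remains.

5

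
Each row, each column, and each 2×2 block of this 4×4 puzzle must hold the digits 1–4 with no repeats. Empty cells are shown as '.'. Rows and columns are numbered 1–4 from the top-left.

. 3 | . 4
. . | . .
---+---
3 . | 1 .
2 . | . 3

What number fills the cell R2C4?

1

R1C1 = 1: row 1 has {3,4}; col 1 has {2,3}; box has {3} → only 1 remains.
R1C3 = 2: row 1 has {1,3,4}; col 3 has {1}; box has {4} → only 2 remains.
R2C1 = 4: row 2 has {}; col 1 has {1,2,3}; box has {1,3} → only 4 remains.
R2C2 = 2: row 2 has {4}; col 2 has {3}; box has {1,3,4} → only 2 remains.
R2C3 = 3: row 2 has {2,4}; col 3 has {1,2}; box has {2,4} → only 3 remains.
R2C4 = 1: row 2 has {2,3,4}; col 4 has {3,4}; box has {2,3,4} → only 1 remains.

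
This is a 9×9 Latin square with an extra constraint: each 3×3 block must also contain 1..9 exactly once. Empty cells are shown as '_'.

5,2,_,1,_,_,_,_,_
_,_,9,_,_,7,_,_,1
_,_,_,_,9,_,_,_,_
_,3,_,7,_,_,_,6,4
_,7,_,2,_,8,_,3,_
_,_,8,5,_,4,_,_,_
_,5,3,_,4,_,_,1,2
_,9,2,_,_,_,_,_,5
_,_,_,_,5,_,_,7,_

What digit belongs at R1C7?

R4C5 = 1: row 4 has {3,4,6,7}; col 5 has {4,5,9}; box has {2,4,5,7,8} → only 1 remains.
R4C6 = 9: row 4 has {1,3,4,6,7}; col 6 has {4,7,8}; box has {1,2,4,5,7,8} → only 9 remains.
R5C5 = 6: row 5 has {2,3,7,8}; col 5 has {1,4,5,9}; box has {1,2,4,5,7,8,9} → only 6 remains.
R5C9 = 9: row 5 has {2,3,6,7,8}; col 9 has {1,2,4,5}; box has {3,4,6} → only 9 remains.
R6C5 = 3: row 6 has {4,5,8}; col 5 has {1,4,5,6,9}; box has {1,2,4,5,6,7,8,9} → only 3 remains.
R6C8 = 2: row 6 has {3,4,5,8}; col 8 has {1,3,6,7}; box has {3,4,6,9} → only 2 remains.
R6C9 = 7: row 6 has {2,3,4,5,8}; col 9 has {1,2,4,5,9}; box has {2,3,4,6,9} → only 7 remains.
R7C6 = 6: row 7 has {1,2,3,4,5}; col 6 has {4,7,8,9}; box has {4,5} → only 6 remains.
R1C5 = 8: row 1 has {1,2,5}; col 5 has {1,3,4,5,6,9}; box has {1,7,9} → only 8 remains.
R1C6 = 3: row 1 has {1,2,5,8}; col 6 has {4,6,7,8,9}; box has {1,7,8,9} → only 3 remains.
R1C9 = 6: row 1 has {1,2,3,5,8}; col 9 has {1,2,4,5,7,9}; box has {1} → only 6 remains.
R2C5 = 2: row 2 has {1,7,9}; col 5 has {1,3,4,5,6,8,9}; box has {1,3,7,8,9} → only 2 remains.
R3C6 = 5: row 3 has {9}; col 6 has {3,4,6,7,8,9}; box has {1,2,3,7,8,9} → only 5 remains.
R4C1 = 2: row 4 has {1,3,4,6,7,9}; col 1 has {5}; box has {3,7,8} → only 2 remains.
R4C3 = 5: row 4 has {1,2,3,4,6,7,9}; col 3 has {2,3,8,9}; box has {2,3,7,8} → only 5 remains.
R4C7 = 8: row 4 has {1,2,3,4,5,6,7,9}; col 7 has {}; box has {2,3,4,6,7,9} → only 8 remains.
R6C7 = 1: row 6 has {2,3,4,5,7,8}; col 7 has {8}; box has {2,3,4,6,7,8,9} → only 1 remains.
R7C7 = 9: row 7 has {1,2,3,4,5,6}; col 7 has {1,8}; box has {1,2,5,7} → only 9 remains.
R8C5 = 7: row 8 has {2,5,9}; col 5 has {1,2,3,4,5,6,8,9}; box has {4,5,6} → only 7 remains.
R8C6 = 1: row 8 has {2,5,7,9}; col 6 has {3,4,5,6,7,8,9}; box has {4,5,6,7} → only 1 remains.
R9C6 = 2: row 9 has {5,7}; col 6 has {1,3,4,5,6,7,8,9}; box has {1,4,5,6,7} → only 2 remains.
R5C7 = 5: row 5 has {2,3,6,7,8,9}; col 7 has {1,8,9}; box has {1,2,3,4,6,7,8,9} → only 5 remains.
R6C2 = 6: row 6 has {1,2,3,4,5,7,8}; col 2 has {2,3,5,7,9}; box has {2,3,5,7,8} → only 6 remains.
R7C4 = 8: row 7 has {1,2,3,4,5,6,9}; col 4 has {1,2,5,7}; box has {1,2,4,5,6,7} → only 8 remains.
R8C4 = 3: row 8 has {1,2,5,7,9}; col 4 has {1,2,5,7,8}; box has {1,2,4,5,6,7,8} → only 3 remains.
R9C4 = 9: row 9 has {2,5,7}; col 4 has {1,2,3,5,7,8}; box has {1,2,3,4,5,6,7,8} → only 9 remains.
R6C1 = 9: row 6 has {1,2,3,4,5,6,7,8}; col 1 has {2,5}; box has {2,3,5,6,7,8} → only 9 remains.
R7C1 = 7: row 7 has {1,2,3,4,5,6,8,9}; col 1 has {2,5,9}; box has {2,3,5,9} → only 7 remains.
R1C8 = 9: in row 1, 9 can only go here (every other open cell in that row sees a 9).
R2C8 = 5: in row 2, 5 can only go here (every other open cell in that row sees a 5).
R3C7 = 2: in row 3, 2 can only go here (every other open cell in that row sees a 2).
R3C3 = 7: in row 3, 7 can only go here (every other open cell in that row sees a 7).
R1C3 = 4: row 1 has {1,2,3,5,6,8,9}; col 3 has {2,3,5,7,8,9}; box has {2,5,7,9} → only 4 remains.
R1C7 = 7: row 1 has {1,2,3,4,5,6,8,9}; col 7 has {1,2,5,8,9}; box has {1,2,5,6,9} → only 7 remains.

7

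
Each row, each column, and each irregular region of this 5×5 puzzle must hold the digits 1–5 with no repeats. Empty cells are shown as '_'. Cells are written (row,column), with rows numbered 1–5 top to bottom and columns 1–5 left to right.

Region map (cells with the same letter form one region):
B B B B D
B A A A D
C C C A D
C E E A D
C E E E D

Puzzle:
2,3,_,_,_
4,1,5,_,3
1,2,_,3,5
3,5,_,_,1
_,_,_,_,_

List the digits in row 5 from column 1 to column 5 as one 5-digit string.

(1,3) = 1: row 1 has {2,3}; col 3 has {5}; region has {2,3,4} → only 1 remains.
(1,4) = 5: row 1 has {1,2,3}; col 4 has {3}; region has {1,2,3,4} → only 5 remains.
(1,5) = 4: row 1 has {1,2,3,5}; col 5 has {1,3,5}; region has {1,3,5} → only 4 remains.
(2,4) = 2: row 2 has {1,3,4,5}; col 4 has {3,5}; region has {1,3,5} → only 2 remains.
(3,3) = 4: row 3 has {1,2,3,5}; col 3 has {1,5}; region has {1,2,3} → only 4 remains.
(4,3) = 2: row 4 has {1,3,5}; col 3 has {1,4,5}; region has {5} → only 2 remains.
(4,4) = 4: row 4 has {1,2,3,5}; col 4 has {2,3,5}; region has {1,2,3,5} → only 4 remains.
(5,1) = 5: row 5 has {}; col 1 has {1,2,3,4}; region has {1,2,3,4} → only 5 remains.
(5,2) = 4: row 5 has {5}; col 2 has {1,2,3,5}; region has {2,5} → only 4 remains.
(5,3) = 3: row 5 has {4,5}; col 3 has {1,2,4,5}; region has {2,4,5} → only 3 remains.
(5,4) = 1: row 5 has {3,4,5}; col 4 has {2,3,4,5}; region has {2,3,4,5} → only 1 remains.
(5,5) = 2: row 5 has {1,3,4,5}; col 5 has {1,3,4,5}; region has {1,3,4,5} → only 2 remains.

54312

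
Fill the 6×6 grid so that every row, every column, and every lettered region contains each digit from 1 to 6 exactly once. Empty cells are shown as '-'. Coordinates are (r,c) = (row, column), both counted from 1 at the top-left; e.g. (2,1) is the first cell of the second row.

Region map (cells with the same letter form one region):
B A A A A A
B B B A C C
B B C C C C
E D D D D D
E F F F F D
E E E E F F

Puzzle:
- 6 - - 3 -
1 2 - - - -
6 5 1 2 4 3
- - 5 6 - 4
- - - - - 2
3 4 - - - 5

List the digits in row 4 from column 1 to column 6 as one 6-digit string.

(1,1) = 4: row 1 has {3,6}; col 1 has {1,3,6}; region has {1,2,5,6} → only 4 remains.
(1,3) = 2: row 1 has {3,4,6}; col 3 has {1,5}; region has {3,6} → only 2 remains.
(1,6) = 1: row 1 has {2,3,4,6}; col 6 has {2,3,4,5}; region has {2,3,6} → only 1 remains.
(2,3) = 3: row 2 has {1,2}; col 3 has {1,2,5}; region has {1,2,4,5,6} → only 3 remains.
(2,6) = 6: row 2 has {1,2,3}; col 6 has {1,2,3,4,5}; region has {1,2,3,4} → only 6 remains.
(4,1) = 2: row 4 has {4,5,6}; col 1 has {1,3,4,6}; region has {3,4} → only 2 remains.
(4,5) = 1: row 4 has {2,4,5,6}; col 5 has {3,4}; region has {2,4,5,6} → only 1 remains.
(5,1) = 5: row 5 has {2}; col 1 has {1,2,3,4,6}; region has {2,3,4} → only 5 remains.
(5,5) = 6: row 5 has {2,5}; col 5 has {1,3,4}; region has {5} → only 6 remains.
(6,3) = 6: row 6 has {3,4,5}; col 3 has {1,2,3,5}; region has {2,3,4,5} → only 6 remains.
(6,4) = 1: row 6 has {3,4,5,6}; col 4 has {2,6}; region has {2,3,4,5,6} → only 1 remains.
(6,5) = 2: row 6 has {1,3,4,5,6}; col 5 has {1,3,4,6}; region has {5,6} → only 2 remains.
(1,4) = 5: row 1 has {1,2,3,4,6}; col 4 has {1,2,6}; region has {1,2,3,6} → only 5 remains.
(2,4) = 4: row 2 has {1,2,3,6}; col 4 has {1,2,5,6}; region has {1,2,3,5,6} → only 4 remains.
(2,5) = 5: row 2 has {1,2,3,4,6}; col 5 has {1,2,3,4,6}; region has {1,2,3,4,6} → only 5 remains.
(4,2) = 3: row 4 has {1,2,4,5,6}; col 2 has {2,4,5,6}; region has {1,2,4,5,6} → only 3 remains.

235614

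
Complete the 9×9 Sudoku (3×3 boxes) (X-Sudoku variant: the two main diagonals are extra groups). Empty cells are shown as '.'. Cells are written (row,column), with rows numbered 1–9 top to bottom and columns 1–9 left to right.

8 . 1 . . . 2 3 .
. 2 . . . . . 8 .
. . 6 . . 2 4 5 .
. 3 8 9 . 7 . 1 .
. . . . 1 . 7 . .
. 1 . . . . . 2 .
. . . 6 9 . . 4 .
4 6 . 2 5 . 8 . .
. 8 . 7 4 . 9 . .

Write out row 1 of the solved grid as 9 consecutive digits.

(1,9) = 9: row 1 has {1,2,3,8}; col 9 has {}; box has {2,3,4,5,8}; anti-diagonal has {1,4,6,7,8} → only 9 remains.
(8,8) = 7 (sole candidate).
(9,8) = 6 (sole candidate).
(5,8) = 9 (sole candidate).
(4,9) = 4 (hidden single in row 4).
(7,6) = 8 (hidden single in row 7).
(8,3) = 9 (hidden single in row 8).
(6,1) = 9 (hidden single in row 6).
(2,6) = 9 (hidden single in row 2).
(3,2) = 9 (hidden single in row 3).
(6,3) = 7 (hidden single in row 6).
(6,6) = 4 (hidden single in row 6).
(9,6) = 1 (hidden single in row 9).
(8,6) = 3 (sole candidate).
(8,9) = 1 (sole candidate).
(3,9) = 7 (sole candidate).
(2,9) = 6 (sole candidate).
(3,1) = 3 (sole candidate).
(3,5) = 8 (sole candidate).
(2,7) = 1 (sole candidate).
(3,4) = 1 (sole candidate).
(6,9) = 8 (hidden single in row 6).
(5,4) = 8 (hidden single in row 5).
(5,9) = 3 (hidden single in row 5).
(9,9) = 5 (sole candidate).
(7,7) = 3 (sole candidate).
(7,9) = 2 (sole candidate).
(9,1) = 2 (sole candidate).
(9,3) = 3 (sole candidate).
(7,3) = 5 (sole candidate).
(2,3) = 4 (sole candidate).
(5,3) = 2 (sole candidate).
(6,4) = 3 (sole candidate).
(6,5) = 6 (sole candidate).
(6,7) = 5 (sole candidate).
(7,2) = 7 (sole candidate).
(1,2) = 5: row 1 has {1,2,3,8,9}; col 2 has {1,2,3,6,7,8,9}; box has {1,2,3,4,6,8,9} → only 5 remains.
(1,4) = 4: row 1 has {1,2,3,5,8,9}; col 4 has {1,2,3,6,7,8,9}; box has {1,2,8,9} → only 4 remains.
(1,5) = 7: row 1 has {1,2,3,4,5,8,9}; col 5 has {1,4,5,6,8,9}; box has {1,2,4,8,9} → only 7 remains.
(1,6) = 6: row 1 has {1,2,3,4,5,7,8,9}; col 6 has {1,2,3,4,7,8,9}; box has {1,2,4,7,8,9} → only 6 remains.

851476239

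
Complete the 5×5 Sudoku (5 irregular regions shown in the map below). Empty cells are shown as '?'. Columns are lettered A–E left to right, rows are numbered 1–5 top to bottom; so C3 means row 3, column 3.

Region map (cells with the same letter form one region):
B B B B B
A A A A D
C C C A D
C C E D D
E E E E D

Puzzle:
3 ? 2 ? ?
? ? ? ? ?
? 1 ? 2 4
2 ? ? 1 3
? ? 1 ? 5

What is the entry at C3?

E1 = 1: row 1 has {2,3}; col 5 has {3,4,5}; region has {2,3} → only 1 remains.
E2 = 2: row 2 has {}; col 5 has {1,3,4,5}; region has {1,3,4,5} → only 2 remains.
A3 = 5: row 3 has {1,2,4}; col 1 has {2,3}; region has {1,2} → only 5 remains.
C3 = 3: row 3 has {1,2,4,5}; col 3 has {1,2}; region has {1,2,5} → only 3 remains.

3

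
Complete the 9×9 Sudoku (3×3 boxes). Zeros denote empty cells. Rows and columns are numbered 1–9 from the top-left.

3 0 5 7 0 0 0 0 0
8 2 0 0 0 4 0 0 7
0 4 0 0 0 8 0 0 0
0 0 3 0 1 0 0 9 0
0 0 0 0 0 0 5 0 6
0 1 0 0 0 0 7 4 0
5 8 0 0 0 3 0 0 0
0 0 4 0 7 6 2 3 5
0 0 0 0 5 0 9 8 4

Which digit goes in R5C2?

7

R4C7 = 8 (sole candidate).
R4C9 = 2 (sole candidate).
R5C8 = 1 (sole candidate).
R6C9 = 3 (sole candidate).
R7C9 = 1 (sole candidate).
R8C2 = 9 (sole candidate).
R1C2 = 6 (sole candidate).
R1C8 = 2 (sole candidate).
R3C9 = 9 (sole candidate).
R5C2 = 7: row 5 has {1,5,6}; col 2 has {1,2,4,6,8,9}; box has {1,3} → only 7 remains.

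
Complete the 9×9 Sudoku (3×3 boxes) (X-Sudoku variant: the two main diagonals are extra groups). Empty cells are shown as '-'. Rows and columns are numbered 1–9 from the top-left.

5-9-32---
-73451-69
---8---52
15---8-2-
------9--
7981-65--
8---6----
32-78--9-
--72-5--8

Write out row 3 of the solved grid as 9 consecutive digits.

r1c4 = 6: row 1 has {2,3,5,9}; col 4 has {1,2,4,7,8}; box has {1,2,3,4,5,8} → only 6 remains.
r2c1 = 2: row 2 has {1,3,4,5,6,7,9}; col 1 has {1,3,5,7,8}; box has {3,5,7,9} → only 2 remains.
r2c7 = 8: row 2 has {1,2,3,4,5,6,7,9}; col 7 has {5,9}; box has {2,5,6,9} → only 8 remains.
r4c4 = 3: row 4 has {1,2,5,8}; col 4 has {1,2,4,6,7,8}; box has {1,6,8}; main diagonal has {5,6,7,8,9} → only 3 remains.
r5c4 = 5: row 5 has {9}; col 4 has {1,2,3,4,6,7,8}; box has {1,3,6,8} → only 5 remains.
r5c5 = 4: row 5 has {5,9}; col 5 has {3,5,6,8}; box has {1,3,5,6,8}; main diagonal has {3,5,6,7,8,9}; anti-diagonal has {1,2,6,8} → only 4 remains.
r5c6 = 7: row 5 has {4,5,9}; col 6 has {1,2,5,6,8}; box has {1,3,4,5,6,8} → only 7 remains.
r6c5 = 2: row 6 has {1,5,6,7,8,9}; col 5 has {3,4,5,6,8}; box has {1,3,4,5,6,7,8} → only 2 remains.
r7c3 = 5: row 7 has {6,8}; col 3 has {3,7,8,9}; box has {2,3,7,8}; anti-diagonal has {1,2,4,6,8} → only 5 remains.
r7c4 = 9: row 7 has {5,6,8}; col 4 has {1,2,3,4,5,6,7,8}; box has {2,5,6,7,8} → only 9 remains.
r8c6 = 4: row 8 has {2,3,7,8,9}; col 6 has {1,2,5,6,7,8}; box has {2,5,6,7,8,9} → only 4 remains.
r9c1 = 9: row 9 has {2,5,7,8}; col 1 has {1,2,3,5,7,8}; box has {2,3,5,7,8}; anti-diagonal has {1,2,4,5,6,8} → only 9 remains.
r9c5 = 1: row 9 has {2,5,7,8,9}; col 5 has {2,3,4,5,6,8}; box has {2,4,5,6,7,8,9} → only 1 remains.
r1c9 = 7: row 1 has {2,3,5,6,9}; col 9 has {2,8,9}; box has {2,5,6,8,9}; anti-diagonal has {1,2,4,5,6,8,9} → only 7 remains.
r3c3 = 1: row 3 has {2,5,8}; col 3 has {3,5,7,8,9}; box has {2,3,5,7,9}; main diagonal has {3,4,5,6,7,8,9} → only 1 remains.
r3c6 = 9: row 3 has {1,2,5,8}; col 6 has {1,2,4,5,6,7,8}; box has {1,2,3,4,5,6,8} → only 9 remains.
r3c7 = 3: row 3 has {1,2,5,8,9}; col 7 has {5,8,9}; box has {2,5,6,7,8,9}; anti-diagonal has {1,2,4,5,6,7,8,9} → only 3 remains.
r4c5 = 9: row 4 has {1,2,3,5,8}; col 5 has {1,2,3,4,5,6,8}; box has {1,2,3,4,5,6,7,8} → only 9 remains.
r5c1 = 6: row 5 has {4,5,7,9}; col 1 has {1,2,3,5,7,8,9}; box has {1,5,7,8,9} → only 6 remains.
r5c2 = 3: row 5 has {4,5,6,7,9}; col 2 has {2,5,7,9}; box has {1,5,6,7,8,9} → only 3 remains.
r5c3 = 2: row 5 has {3,4,5,6,7,9}; col 3 has {1,3,5,7,8,9}; box has {1,3,5,6,7,8,9} → only 2 remains.
r5c9 = 1: row 5 has {2,3,4,5,6,7,9}; col 9 has {2,7,8,9}; box has {2,5,9} → only 1 remains.
r7c6 = 3: row 7 has {5,6,8,9}; col 6 has {1,2,4,5,6,7,8,9}; box has {1,2,4,5,6,7,8,9} → only 3 remains.
r7c7 = 2: row 7 has {3,5,6,8,9}; col 7 has {3,5,8,9}; box has {8,9}; main diagonal has {1,3,4,5,6,7,8,9} → only 2 remains.
r7c9 = 4: row 7 has {2,3,5,6,8,9}; col 9 has {1,2,7,8,9}; box has {2,8,9} → only 4 remains.
r8c3 = 6: row 8 has {2,3,4,7,8,9}; col 3 has {1,2,3,5,7,8,9}; box has {2,3,5,7,8,9} → only 6 remains.
r8c7 = 1: row 8 has {2,3,4,6,7,8,9}; col 7 has {2,3,5,8,9}; box has {2,4,8,9} → only 1 remains.
r8c9 = 5: row 8 has {1,2,3,4,6,7,8,9}; col 9 has {1,2,4,7,8,9}; box has {1,2,4,8,9} → only 5 remains.
r9c2 = 4: row 9 has {1,2,5,7,8,9}; col 2 has {2,3,5,7,9}; box has {2,3,5,6,7,8,9} → only 4 remains.
r9c7 = 6: row 9 has {1,2,4,5,7,8,9}; col 7 has {1,2,3,5,8,9}; box has {1,2,4,5,8,9} → only 6 remains.
r9c8 = 3: row 9 has {1,2,4,5,6,7,8,9}; col 8 has {2,5,6,9}; box has {1,2,4,5,6,8,9} → only 3 remains.
r1c2 = 8: row 1 has {2,3,5,6,7,9}; col 2 has {2,3,4,5,7,9}; box has {1,2,3,5,7,9} → only 8 remains.
r1c7 = 4: row 1 has {2,3,5,6,7,8,9}; col 7 has {1,2,3,5,6,8,9}; box has {2,3,5,6,7,8,9} → only 4 remains.
r1c8 = 1: row 1 has {2,3,4,5,6,7,8,9}; col 8 has {2,3,5,6,9}; box has {2,3,4,5,6,7,8,9} → only 1 remains.
r3c1 = 4: row 3 has {1,2,3,5,8,9}; col 1 has {1,2,3,5,6,7,8,9}; box has {1,2,3,5,7,8,9} → only 4 remains.
r3c2 = 6: row 3 has {1,2,3,4,5,8,9}; col 2 has {2,3,4,5,7,8,9}; box has {1,2,3,4,5,7,8,9} → only 6 remains.
r3c5 = 7: row 3 has {1,2,3,4,5,6,8,9}; col 5 has {1,2,3,4,5,6,8,9}; box has {1,2,3,4,5,6,8,9} → only 7 remains.

461879352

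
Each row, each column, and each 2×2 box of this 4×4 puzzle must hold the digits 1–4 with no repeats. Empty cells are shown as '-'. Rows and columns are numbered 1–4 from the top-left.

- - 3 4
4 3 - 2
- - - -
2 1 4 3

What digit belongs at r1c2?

2

r1c1 = 1: row 1 has {3,4}; col 1 has {2,4}; box has {3,4} → only 1 remains.
r1c2 = 2: row 1 has {1,3,4}; col 2 has {1,3}; box has {1,3,4} → only 2 remains.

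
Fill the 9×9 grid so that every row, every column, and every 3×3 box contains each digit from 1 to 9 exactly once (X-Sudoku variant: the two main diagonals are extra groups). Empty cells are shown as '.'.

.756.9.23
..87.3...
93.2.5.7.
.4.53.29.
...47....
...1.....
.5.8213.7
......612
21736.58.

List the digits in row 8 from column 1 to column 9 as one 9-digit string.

384957612

row 1, column 1 = 4: row 1 has {2,3,5,6,7,9}; col 1 has {2,9}; box has {3,5,7,8,9}; main diagonal has {1,3,5,7} → only 4 remains.
row 3, column 3 = 6: row 3 has {2,3,5,7,9}; col 3 has {5,7,8}; box has {3,4,5,7,8,9}; main diagonal has {1,3,4,5,7} → only 6 remains.
row 4, column 3 = 1: row 4 has {2,3,4,5,9}; col 3 has {5,6,7,8}; box has {4} → only 1 remains.
row 7, column 1 = 6: row 7 has {1,2,3,5,7,8}; col 1 has {2,4,9}; box has {1,2,5,7} → only 6 remains.
row 7, column 8 = 4: row 7 has {1,2,3,5,6,7,8}; col 8 has {1,2,7,8,9}; box has {1,2,3,5,6,7,8} → only 4 remains.
row 8, column 4 = 9: row 8 has {1,2,6}; col 4 has {1,2,3,4,5,6,7,8}; box has {1,2,3,6,8} → only 9 remains.
row 9, column 6 = 4: row 9 has {1,2,3,5,6,7,8}; col 6 has {1,3,5,9}; box has {1,2,3,6,8,9} → only 4 remains.
row 9, column 9 = 9: row 9 has {1,2,3,4,5,6,7,8}; col 9 has {2,3,7}; box has {1,2,3,4,5,6,7,8}; main diagonal has {1,3,4,5,6,7} → only 9 remains.
row 2, column 1 = 1: row 2 has {3,7,8}; col 1 has {2,4,6,9}; box has {3,4,5,6,7,8,9} → only 1 remains.
row 2, column 2 = 2: row 2 has {1,3,7,8}; col 2 has {1,3,4,5,7}; box has {1,3,4,5,6,7,8,9}; main diagonal has {1,3,4,5,6,7,9} → only 2 remains.
row 2, column 5 = 4: row 2 has {1,2,3,7,8}; col 5 has {2,3,6,7}; box has {2,3,5,6,7,9} → only 4 remains.
row 2, column 7 = 9: row 2 has {1,2,3,4,7,8}; col 7 has {2,3,5,6}; box has {2,3,7} → only 9 remains.
row 6, column 6 = 8: row 6 has {1}; col 6 has {1,3,4,5,9}; box has {1,3,4,5,7}; main diagonal has {1,2,3,4,5,6,7,9} → only 8 remains.
row 7, column 3 = 9: row 7 has {1,2,3,4,5,6,7,8}; col 3 has {1,5,6,7,8}; box has {1,2,5,6,7}; anti-diagonal has {1,2,3,7} → only 9 remains.
row 8, column 2 = 8: row 8 has {1,2,6,9}; col 2 has {1,2,3,4,5,7}; box has {1,2,5,6,7,9}; anti-diagonal has {1,2,3,7,9} → only 8 remains.
row 8, column 5 = 5: row 8 has {1,2,6,8,9}; col 5 has {2,3,4,6,7}; box has {1,2,3,4,6,8,9} → only 5 remains.
row 8, column 6 = 7: row 8 has {1,2,5,6,8,9}; col 6 has {1,3,4,5,8,9}; box has {1,2,3,4,5,6,8,9} → only 7 remains.
row 3, column 7 = 4: row 3 has {2,3,5,6,7,9}; col 7 has {2,3,5,6,9}; box has {2,3,7,9}; anti-diagonal has {1,2,3,7,8,9} → only 4 remains.
row 4, column 6 = 6: row 4 has {1,2,3,4,5,9}; col 6 has {1,3,4,5,7,8,9}; box has {1,3,4,5,7,8}; anti-diagonal has {1,2,3,4,7,8,9} → only 6 remains.
row 4, column 9 = 8: row 4 has {1,2,3,4,5,6,9}; col 9 has {2,3,7,9}; box has {2,9} → only 8 remains.
row 5, column 6 = 2: row 5 has {4,7}; col 6 has {1,3,4,5,6,7,8,9}; box has {1,3,4,5,6,7,8} → only 2 remains.
row 5, column 7 = 1: row 5 has {2,4,7}; col 7 has {2,3,4,5,6,9}; box has {2,8,9} → only 1 remains.
row 6, column 5 = 9: row 6 has {1,8}; col 5 has {2,3,4,5,6,7}; box has {1,2,3,4,5,6,7,8} → only 9 remains.
row 6, column 7 = 7: row 6 has {1,8,9}; col 7 has {1,2,3,4,5,6,9}; box has {1,2,8,9} → only 7 remains.
row 8, column 1 = 3: row 8 has {1,2,5,6,7,8,9}; col 1 has {1,2,4,6,9}; box has {1,2,5,6,7,8,9} → only 3 remains.
row 8, column 3 = 4: row 8 has {1,2,3,5,6,7,8,9}; col 3 has {1,5,6,7,8,9}; box has {1,2,3,5,6,7,8,9} → only 4 remains.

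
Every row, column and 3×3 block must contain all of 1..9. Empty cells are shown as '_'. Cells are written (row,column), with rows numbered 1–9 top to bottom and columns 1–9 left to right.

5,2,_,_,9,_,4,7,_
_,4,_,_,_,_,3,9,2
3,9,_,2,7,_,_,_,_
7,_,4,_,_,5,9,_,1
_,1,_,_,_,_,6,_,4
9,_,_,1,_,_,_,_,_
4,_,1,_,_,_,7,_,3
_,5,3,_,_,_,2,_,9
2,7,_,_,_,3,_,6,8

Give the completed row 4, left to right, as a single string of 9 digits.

734625981

(1,9) = 6 (sole candidate).
(3,9) = 5 (sole candidate).
(5,1) = 8 (sole candidate).
(6,9) = 7 (sole candidate).
(7,8) = 5 (sole candidate).
(8,1) = 6 (sole candidate).
(9,3) = 9 (sole candidate).
(9,7) = 1 (sole candidate).
(1,3) = 8 (sole candidate).
(1,4) = 3 (sole candidate).
(1,6) = 1 (sole candidate).
(2,1) = 1 (sole candidate).
(3,3) = 6 (sole candidate).
(3,7) = 8 (sole candidate).
(3,8) = 1 (sole candidate).
(6,7) = 5 (sole candidate).
(7,2) = 8 (sole candidate).
(8,8) = 4 (sole candidate).
(2,3) = 7 (sole candidate).
(3,6) = 4 (sole candidate).
(6,3) = 2 (sole candidate).
(5,3) = 5 (sole candidate).
(6,5) = 4 (hidden single in row 6).
(9,5) = 5 (sole candidate).
(9,4) = 4 (sole candidate).
(2,4) = 5 (hidden single in row 2).
(8,5) = 1 (hidden single in row 8).
Singles propagation stalls; (4,2) is still open with candidates {3,6}.
  Try (4,2) = 6: this forces (4,4)=8, (6,2)=3, (6,6)=6, (6,8)=8, (8,4)=7, (8,6)=8; then (2,6) has no candidate left — contradiction.
So (4,2) = 3.
(6,2) = 6 (sole candidate).
(6,6) = 8 (sole candidate).
(6,8) = 3 (sole candidate).
(8,6) = 7 (sole candidate).
(2,6) = 6 (sole candidate).
(4,4) = 6: row 4 has {1,3,4,5,7,9}; col 4 has {1,2,3,4,5}; box has {1,4,5,8} → only 6 remains.
(4,5) = 2: row 4 has {1,3,4,5,6,7,9}; col 5 has {1,4,5,7,9}; box has {1,4,5,6,8} → only 2 remains.
(4,8) = 8: row 4 has {1,2,3,4,5,6,7,9}; col 8 has {1,3,4,5,6,7,9}; box has {1,3,4,5,6,7,9} → only 8 remains.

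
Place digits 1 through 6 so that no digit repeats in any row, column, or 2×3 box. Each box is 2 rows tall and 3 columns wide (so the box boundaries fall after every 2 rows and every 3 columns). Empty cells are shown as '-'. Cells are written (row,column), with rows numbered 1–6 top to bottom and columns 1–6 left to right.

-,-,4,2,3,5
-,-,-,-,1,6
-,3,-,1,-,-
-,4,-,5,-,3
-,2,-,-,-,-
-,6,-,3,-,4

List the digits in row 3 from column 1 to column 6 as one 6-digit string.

536142

(1,2) = 1: row 1 has {2,3,4,5}; col 2 has {2,3,4,6}; box has {4} → only 1 remains.
(2,2) = 5: row 2 has {1,6}; col 2 has {1,2,3,4,6}; box has {1,4} → only 5 remains.
(2,4) = 4: row 2 has {1,5,6}; col 4 has {1,2,3,5}; box has {1,2,3,5,6} → only 4 remains.
(3,6) = 2: row 3 has {1,3}; col 6 has {3,4,5,6}; box has {1,3,5} → only 2 remains.
(4,5) = 6: row 4 has {3,4,5}; col 5 has {1,3}; box has {1,2,3,5} → only 6 remains.
(5,4) = 6: row 5 has {2}; col 4 has {1,2,3,4,5}; box has {3,4} → only 6 remains.
(5,5) = 5: row 5 has {2,6}; col 5 has {1,3,6}; box has {3,4,6} → only 5 remains.
(5,6) = 1: row 5 has {2,5,6}; col 6 has {2,3,4,5,6}; box has {3,4,5,6} → only 1 remains.
(6,5) = 2: row 6 has {3,4,6}; col 5 has {1,3,5,6}; box has {1,3,4,5,6} → only 2 remains.
(1,1) = 6: row 1 has {1,2,3,4,5}; col 1 has {}; box has {1,4,5} → only 6 remains.
(3,1) = 5: row 3 has {1,2,3}; col 1 has {6}; box has {3,4} → only 5 remains.
(3,3) = 6: row 3 has {1,2,3,5}; col 3 has {4}; box has {3,4,5} → only 6 remains.
(3,5) = 4: row 3 has {1,2,3,5,6}; col 5 has {1,2,3,5,6}; box has {1,2,3,5,6} → only 4 remains.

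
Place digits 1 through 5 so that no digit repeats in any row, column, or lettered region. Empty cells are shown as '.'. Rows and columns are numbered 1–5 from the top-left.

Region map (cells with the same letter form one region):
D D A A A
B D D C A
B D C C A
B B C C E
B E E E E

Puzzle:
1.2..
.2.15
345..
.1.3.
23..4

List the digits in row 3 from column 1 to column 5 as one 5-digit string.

R1C2 = 5: row 1 has {1,2}; col 2 has {1,2,3,4}; region has {1,2,4} → only 5 remains.
R1C4 = 4: row 1 has {1,2,5}; col 4 has {1,3}; region has {2,5} → only 4 remains.
R1C5 = 3: row 1 has {1,2,4,5}; col 5 has {4,5}; region has {2,4,5} → only 3 remains.
R2C1 = 4: row 2 has {1,2,5}; col 1 has {1,2,3}; region has {1,2,3} → only 4 remains.
R2C3 = 3: row 2 has {1,2,4,5}; col 3 has {2,5}; region has {1,2,4,5} → only 3 remains.
R3C4 = 2: row 3 has {3,4,5}; col 4 has {1,3,4}; region has {1,3,5} → only 2 remains.
R3C5 = 1: row 3 has {2,3,4,5}; col 5 has {3,4,5}; region has {2,3,4,5} → only 1 remains.

34521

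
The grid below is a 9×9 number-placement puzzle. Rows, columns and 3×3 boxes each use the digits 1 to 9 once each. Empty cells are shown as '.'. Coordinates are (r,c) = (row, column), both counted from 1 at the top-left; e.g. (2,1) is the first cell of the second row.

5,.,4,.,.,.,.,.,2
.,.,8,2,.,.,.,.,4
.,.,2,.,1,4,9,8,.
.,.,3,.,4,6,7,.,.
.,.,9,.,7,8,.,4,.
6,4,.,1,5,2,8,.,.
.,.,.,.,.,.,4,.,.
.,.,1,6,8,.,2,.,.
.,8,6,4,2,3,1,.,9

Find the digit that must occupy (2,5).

3

(4,4) = 9 (sole candidate).
(5,4) = 3 (sole candidate).
(6,3) = 7 (sole candidate).
(6,9) = 3 (sole candidate).
(7,3) = 5 (sole candidate).
(7,4) = 7 (sole candidate).
(7,5) = 9 (sole candidate).
(7,6) = 1 (sole candidate).
(8,6) = 5 (sole candidate).
(8,9) = 7 (sole candidate).
(9,1) = 7 (sole candidate).
(9,8) = 5 (sole candidate).
(1,4) = 8 (sole candidate).
(3,1) = 3 (sole candidate).
(3,4) = 5 (sole candidate).
(3,9) = 6 (sole candidate).
(6,8) = 9 (sole candidate).
(7,1) = 2 (sole candidate).
(7,2) = 3 (sole candidate).
(7,8) = 6 (sole candidate).
(7,9) = 8 (sole candidate).
(8,2) = 9 (sole candidate).
(8,8) = 3 (sole candidate).
(1,7) = 3 (sole candidate).
(2,7) = 5 (sole candidate).
(3,2) = 7 (sole candidate).
(5,1) = 1 (sole candidate).
(5,7) = 6 (sole candidate).
(5,9) = 5 (sole candidate).
(8,1) = 4 (sole candidate).
(1,5) = 6 (sole candidate).
(2,1) = 9 (sole candidate).
(2,5) = 3: row 2 has {2,4,5,8,9}; col 5 has {1,2,4,5,6,7,8,9}; box has {1,2,4,5,6,8} → only 3 remains.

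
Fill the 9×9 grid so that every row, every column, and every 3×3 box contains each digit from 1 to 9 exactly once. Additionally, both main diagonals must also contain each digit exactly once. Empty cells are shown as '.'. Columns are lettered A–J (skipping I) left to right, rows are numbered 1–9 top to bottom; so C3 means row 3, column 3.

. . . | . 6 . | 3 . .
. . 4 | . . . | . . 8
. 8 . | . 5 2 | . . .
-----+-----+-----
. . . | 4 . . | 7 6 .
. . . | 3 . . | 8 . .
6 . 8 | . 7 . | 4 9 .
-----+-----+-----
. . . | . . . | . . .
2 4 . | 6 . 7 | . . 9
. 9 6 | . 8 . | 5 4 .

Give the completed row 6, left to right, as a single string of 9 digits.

G8 = 1 (sole candidate).
E8 = 3 (sole candidate).
H8 = 8 (sole candidate).
F9 = 1 (sole candidate).
F6 = 5: row 6 has {4,6,7,8,9}; col 6 has {1,2,7}; box has {3,4,7}; main diagonal has {4,8} → only 5 remains.
C8 = 5 (sole candidate).
D9 = 2 (sole candidate).
D6 = 1: row 6 has {4,5,6,7,8,9}; col 4 has {2,3,4,6}; box has {3,4,5,7}; anti-diagonal has {4} → only 1 remains.
F1 = 4 (hidden single in row 1).
F7 = 9 (sole candidate).
F2 = 3 (sole candidate).
F4 = 8 (sole candidate).
F5 = 6 (sole candidate).
D7 = 5 (sole candidate).
E7 = 4 (sole candidate).
D1 = 8 (hidden single in row 1).
J3 = 4 (hidden single in row 3).
G3 = 6 (hidden single in row 3).
G7 = 2 (sole candidate).
G2 = 9 (sole candidate).
E5 = 9 (sole candidate).
D2 = 7 (sole candidate).
E2 = 1 (sole candidate).
D3 = 9 (sole candidate).
E4 = 2 (sole candidate).
A2 = 5 (sole candidate).
B2 = 6 (sole candidate).
H2 = 2 (sole candidate).
C1 = 9 (hidden single in row 1).
B1 = 2 (hidden single in row 1).
B6 = 3: row 6 has {1,4,5,6,7,8,9}; col 2 has {2,4,6,8,9}; box has {6,8} → only 3 remains.
J6 = 2: row 6 has {1,3,4,5,6,7,8,9}; col 9 has {4,8,9}; box has {4,6,7,8,9} → only 2 remains.

638175492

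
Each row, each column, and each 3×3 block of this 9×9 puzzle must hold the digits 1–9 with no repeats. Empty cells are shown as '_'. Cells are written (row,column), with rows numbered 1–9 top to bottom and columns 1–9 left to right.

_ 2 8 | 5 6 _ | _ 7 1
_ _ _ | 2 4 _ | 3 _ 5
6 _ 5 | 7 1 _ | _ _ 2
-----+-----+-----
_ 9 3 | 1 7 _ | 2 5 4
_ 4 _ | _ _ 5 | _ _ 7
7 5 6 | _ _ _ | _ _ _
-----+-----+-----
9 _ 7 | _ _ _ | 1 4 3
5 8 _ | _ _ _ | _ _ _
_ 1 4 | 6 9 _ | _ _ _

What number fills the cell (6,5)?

(2,1) = 1: row 2 has {2,3,4,5}; col 1 has {5,6,7,9}; box has {2,5,6,8} → only 1 remains.
(2,2) = 7: row 2 has {1,2,3,4,5}; col 2 has {1,2,4,5,8,9}; box has {1,2,5,6,8} → only 7 remains.
(2,3) = 9: row 2 has {1,2,3,4,5,7}; col 3 has {3,4,5,6,7,8}; box has {1,2,5,6,7,8} → only 9 remains.
(2,6) = 8: row 2 has {1,2,3,4,5,7,9}; col 6 has {5}; box has {1,2,4,5,6,7} → only 8 remains.
(2,8) = 6: row 2 has {1,2,3,4,5,7,8,9}; col 8 has {4,5,7}; box has {1,2,3,5,7} → only 6 remains.
(3,2) = 3: row 3 has {1,2,5,6,7}; col 2 has {1,2,4,5,7,8,9}; box has {1,2,5,6,7,8,9} → only 3 remains.
(3,6) = 9: row 3 has {1,2,3,5,6,7}; col 6 has {5,8}; box has {1,2,4,5,6,7,8} → only 9 remains.
(3,8) = 8: row 3 has {1,2,3,5,6,7,9}; col 8 has {4,5,6,7}; box has {1,2,3,5,6,7} → only 8 remains.
(4,1) = 8: row 4 has {1,2,3,4,5,7,9}; col 1 has {1,5,6,7,9}; box has {3,4,5,6,7,9} → only 8 remains.
(4,6) = 6: row 4 has {1,2,3,4,5,7,8,9}; col 6 has {5,8,9}; box has {1,5,7} → only 6 remains.
(5,1) = 2: row 5 has {4,5,7}; col 1 has {1,5,6,7,8,9}; box has {3,4,5,6,7,8,9} → only 2 remains.
(5,3) = 1: row 5 has {2,4,5,7}; col 3 has {3,4,5,6,7,8,9}; box has {2,3,4,5,6,7,8,9} → only 1 remains.
(7,2) = 6: row 7 has {1,3,4,7,9}; col 2 has {1,2,3,4,5,7,8,9}; box has {1,4,5,7,8,9} → only 6 remains.
(7,4) = 8: row 7 has {1,3,4,6,7,9}; col 4 has {1,2,5,6,7}; box has {6,9} → only 8 remains.
(7,6) = 2: row 7 has {1,3,4,6,7,8,9}; col 6 has {5,6,8,9}; box has {6,8,9} → only 2 remains.
(8,3) = 2: row 8 has {5,8}; col 3 has {1,3,4,5,6,7,8,9}; box has {1,4,5,6,7,8,9} → only 2 remains.
(8,5) = 3: row 8 has {2,5,8}; col 5 has {1,4,6,7,9}; box has {2,6,8,9} → only 3 remains.
(8,8) = 9: row 8 has {2,3,5,8}; col 8 has {4,5,6,7,8}; box has {1,3,4} → only 9 remains.
(8,9) = 6: row 8 has {2,3,5,8,9}; col 9 has {1,2,3,4,5,7}; box has {1,3,4,9} → only 6 remains.
(9,1) = 3: row 9 has {1,4,6,9}; col 1 has {1,2,5,6,7,8,9}; box has {1,2,4,5,6,7,8,9} → only 3 remains.
(9,6) = 7: row 9 has {1,3,4,6,9}; col 6 has {2,5,6,8,9}; box has {2,3,6,8,9} → only 7 remains.
(9,8) = 2: row 9 has {1,3,4,6,7,9}; col 8 has {4,5,6,7,8,9}; box has {1,3,4,6,9} → only 2 remains.
(9,9) = 8: row 9 has {1,2,3,4,6,7,9}; col 9 has {1,2,3,4,5,6,7}; box has {1,2,3,4,6,9} → only 8 remains.
(1,1) = 4: row 1 has {1,2,5,6,7,8}; col 1 has {1,2,3,5,6,7,8,9}; box has {1,2,3,5,6,7,8,9} → only 4 remains.
(1,6) = 3: row 1 has {1,2,4,5,6,7,8}; col 6 has {2,5,6,7,8,9}; box has {1,2,4,5,6,7,8,9} → only 3 remains.
(1,7) = 9: row 1 has {1,2,3,4,5,6,7,8}; col 7 has {1,2,3}; box has {1,2,3,5,6,7,8} → only 9 remains.
(3,7) = 4: row 3 has {1,2,3,5,6,7,8,9}; col 7 has {1,2,3,9}; box has {1,2,3,5,6,7,8,9} → only 4 remains.
(5,5) = 8: row 5 has {1,2,4,5,7}; col 5 has {1,3,4,6,7,9}; box has {1,5,6,7} → only 8 remains.
(5,7) = 6: row 5 has {1,2,4,5,7,8}; col 7 has {1,2,3,4,9}; box has {2,4,5,7} → only 6 remains.
(5,8) = 3: row 5 has {1,2,4,5,6,7,8}; col 8 has {2,4,5,6,7,8,9}; box has {2,4,5,6,7} → only 3 remains.
(6,5) = 2: row 6 has {5,6,7}; col 5 has {1,3,4,6,7,8,9}; box has {1,5,6,7,8} → only 2 remains.

2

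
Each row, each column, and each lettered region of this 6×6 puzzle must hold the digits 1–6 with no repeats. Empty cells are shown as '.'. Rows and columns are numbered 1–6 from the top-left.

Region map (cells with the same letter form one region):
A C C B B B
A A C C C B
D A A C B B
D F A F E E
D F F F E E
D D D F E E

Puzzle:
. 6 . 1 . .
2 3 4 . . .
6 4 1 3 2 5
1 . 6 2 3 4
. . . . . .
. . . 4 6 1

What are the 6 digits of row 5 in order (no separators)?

413652

r1c1 = 5 (sole candidate).
r1c3 = 2 (sole candidate).
r1c5 = 4 (sole candidate).
r1c6 = 3 (sole candidate).
r2c4 = 5 (sole candidate).
r2c5 = 1 (sole candidate).
r2c6 = 6 (sole candidate).
r4c2 = 5 (sole candidate).
r5c2 = 1: row 5 has {}; col 2 has {3,4,5,6}; region has {2,4,5} → only 1 remains.
r5c3 = 3: row 5 has {1}; col 3 has {1,2,4,6}; region has {1,2,4,5} → only 3 remains.
r5c4 = 6: row 5 has {1,3}; col 4 has {1,2,3,4,5}; region has {1,2,3,4,5} → only 6 remains.
r5c5 = 5: row 5 has {1,3,6}; col 5 has {1,2,3,4,6}; region has {1,3,4,6} → only 5 remains.
r5c6 = 2: row 5 has {1,3,5,6}; col 6 has {1,3,4,5,6}; region has {1,3,4,5,6} → only 2 remains.
r6c1 = 3 (sole candidate).
r6c2 = 2 (sole candidate).
r6c3 = 5 (sole candidate).
r5c1 = 4: row 5 has {1,2,3,5,6}; col 1 has {1,2,3,5,6}; region has {1,2,3,5,6} → only 4 remains.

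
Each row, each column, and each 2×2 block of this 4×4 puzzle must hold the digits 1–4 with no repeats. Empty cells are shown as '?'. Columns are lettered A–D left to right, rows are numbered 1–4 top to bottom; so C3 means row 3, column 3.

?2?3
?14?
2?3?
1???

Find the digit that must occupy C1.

A1 = 4: row 1 has {2,3}; col 1 has {1,2}; box has {1,2} → only 4 remains.
C1 = 1: row 1 has {2,3,4}; col 3 has {3,4}; box has {3,4} → only 1 remains.

1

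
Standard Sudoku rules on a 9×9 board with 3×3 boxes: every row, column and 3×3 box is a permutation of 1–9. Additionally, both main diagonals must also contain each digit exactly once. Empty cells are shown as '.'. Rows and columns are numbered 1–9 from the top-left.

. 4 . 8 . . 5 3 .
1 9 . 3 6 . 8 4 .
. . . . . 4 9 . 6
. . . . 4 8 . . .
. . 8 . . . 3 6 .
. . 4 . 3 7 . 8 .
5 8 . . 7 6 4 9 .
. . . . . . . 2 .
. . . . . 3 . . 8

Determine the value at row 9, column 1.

2

row 1, column 1 = 6 (sole candidate).
row 3, column 1 = 8 (hidden single in row 3).
row 5, column 9 = 4 (hidden single in row 5).
row 8, column 5 = 8 (hidden single in row 8).
row 9, column 4 = 4 (hidden single in row 9).
row 8, column 1 = 4 (hidden single in row 8).
row 4, column 1 = 3 (hidden single in column 1).
row 6, column 4 = 6 (hidden single in column 4).
row 3, column 4 = 7 (hidden single in column 4).
row 3, column 8 = 1 (sole candidate).
row 3, column 3 = 3 (hidden single in main diagonal).
row 7, column 9 = 3 (hidden single in row 7).
row 8, column 2 = 3 (hidden single in row 8).
row 5, column 5 = 5 (hidden single in anti-diagonal).
row 3, column 5 = 2 (sole candidate).
row 4, column 4 = 1 (sole candidate).
row 7, column 4 = 2 (sole candidate).
row 2, column 6 = 5 (sole candidate).
row 3, column 2 = 5 (sole candidate).
row 5, column 4 = 9 (sole candidate).
row 5, column 6 = 2 (sole candidate).
row 7, column 3 = 1 (sole candidate).
row 8, column 4 = 5 (sole candidate).
row 5, column 1 = 7 (sole candidate).
row 5, column 2 = 1 (sole candidate).
row 6, column 2 = 2 (sole candidate).
row 6, column 7 = 1 (sole candidate).
row 9, column 1 = 2: row 9 has {3,4,8}; col 1 has {1,3,4,5,6,7,8}; box has {1,3,4,5,8}; anti-diagonal has {1,3,4,5,6,8,9} → only 2 remains.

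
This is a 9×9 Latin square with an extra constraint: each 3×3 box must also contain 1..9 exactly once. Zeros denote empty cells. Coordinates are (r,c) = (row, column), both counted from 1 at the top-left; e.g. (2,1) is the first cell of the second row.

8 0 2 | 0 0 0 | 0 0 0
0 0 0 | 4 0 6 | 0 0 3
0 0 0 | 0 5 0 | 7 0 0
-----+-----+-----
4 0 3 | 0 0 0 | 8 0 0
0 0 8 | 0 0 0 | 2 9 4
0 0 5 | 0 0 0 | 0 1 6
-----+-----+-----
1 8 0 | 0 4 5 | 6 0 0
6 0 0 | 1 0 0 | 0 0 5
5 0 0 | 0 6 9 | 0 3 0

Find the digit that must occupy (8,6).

(4,9) = 7: row 4 has {3,4,8}; col 9 has {3,4,5,6}; box has {1,2,4,6,8,9} → only 7 remains.
(5,1) = 7: row 5 has {2,4,8,9}; col 1 has {1,4,5,6,8}; box has {3,4,5,8} → only 7 remains.
(6,7) = 3: row 6 has {1,5,6}; col 7 has {2,6,7,8}; box has {1,2,4,6,7,8,9} → only 3 remains.
(2,1) = 9: row 2 has {3,4,6}; col 1 has {1,4,5,6,7,8}; box has {2,8} → only 9 remains.
(3,1) = 3: row 3 has {5,7}; col 1 has {1,4,5,6,7,8,9}; box has {2,8,9} → only 3 remains.
(4,8) = 5: row 4 has {3,4,7,8}; col 8 has {1,3,9}; box has {1,2,3,4,6,7,8,9} → only 5 remains.
(6,1) = 2: row 6 has {1,3,5,6}; col 1 has {1,3,4,5,6,7,8,9}; box has {3,4,5,7,8} → only 2 remains.
(6,2) = 9: row 6 has {1,2,3,5,6}; col 2 has {8}; box has {2,3,4,5,7,8} → only 9 remains.
(5,4) = 5: in row 5, 5 can only go here (every other open cell in that row sees a 5).
(5,2) = 6: in row 5, 6 can only go here (every other open cell in that row sees a 6).
(4,2) = 1: row 4 has {3,4,5,7,8}; col 2 has {6,8,9}; box has {2,3,4,5,6,7,8,9} → only 1 remains.
(4,6) = 2: row 4 has {1,3,4,5,7,8}; col 6 has {5,6,9}; box has {5} → only 2 remains.
(3,2) = 4: row 3 has {3,5,7}; col 2 has {1,6,8,9}; box has {2,3,8,9} → only 4 remains.
(4,5) = 9: row 4 has {1,2,3,4,5,7,8}; col 5 has {4,5,6}; box has {2,5} → only 9 remains.
(4,4) = 6: row 4 has {1,2,3,4,5,7,8,9}; col 4 has {1,4,5}; box has {2,5,9} → only 6 remains.
(1,8) = 6: in row 1, 6 can only go here (every other open cell in that row sees a 6).
(1,7) = 4: in row 1, 4 can only go here (every other open cell in that row sees a 4).
(8,7) = 9: row 8 has {1,5,6}; col 7 has {2,3,4,6,7,8}; box has {3,5,6} → only 9 remains.
(9,7) = 1: row 9 has {3,5,6,9}; col 7 has {2,3,4,6,7,8,9}; box has {3,5,6,9} → only 1 remains.
(2,7) = 5: row 2 has {3,4,6,9}; col 7 has {1,2,3,4,6,7,8,9}; box has {3,4,6,7} → only 5 remains.
(7,9) = 2: row 7 has {1,4,5,6,8}; col 9 has {3,4,5,6,7}; box has {1,3,5,6,9} → only 2 remains.
(9,9) = 8: row 9 has {1,3,5,6,9}; col 9 has {2,3,4,5,6,7}; box has {1,2,3,5,6,9} → only 8 remains.
(2,2) = 7: row 2 has {3,4,5,6,9}; col 2 has {1,4,6,8,9}; box has {2,3,4,8,9} → only 7 remains.
(2,3) = 1: row 2 has {3,4,5,6,7,9}; col 3 has {2,3,5,8}; box has {2,3,4,7,8,9} → only 1 remains.
(3,3) = 6: row 3 has {3,4,5,7}; col 3 has {1,2,3,5,8}; box has {1,2,3,4,7,8,9} → only 6 remains.
(7,8) = 7: row 7 has {1,2,4,5,6,8}; col 8 has {1,3,5,6,9}; box has {1,2,3,5,6,8,9} → only 7 remains.
(8,8) = 4: row 8 has {1,5,6,9}; col 8 has {1,3,5,6,7,9}; box has {1,2,3,5,6,7,8,9} → only 4 remains.
(9,2) = 2: row 9 has {1,3,5,6,8,9}; col 2 has {1,4,6,7,8,9}; box has {1,5,6,8} → only 2 remains.
(9,4) = 7: row 9 has {1,2,3,5,6,8,9}; col 4 has {1,4,5,6}; box has {1,4,5,6,9} → only 7 remains.
(1,2) = 5: row 1 has {2,4,6,8}; col 2 has {1,2,4,6,7,8,9}; box has {1,2,3,4,6,7,8,9} → only 5 remains.
(6,4) = 8: row 6 has {1,2,3,5,6,9}; col 4 has {1,4,5,6,7}; box has {2,5,6,9} → only 8 remains.
(6,5) = 7: row 6 has {1,2,3,5,6,8,9}; col 5 has {4,5,6,9}; box has {2,5,6,8,9} → only 7 remains.
(6,6) = 4: row 6 has {1,2,3,5,6,7,8,9}; col 6 has {2,5,6,9}; box has {2,5,6,7,8,9} → only 4 remains.
(7,3) = 9: row 7 has {1,2,4,5,6,7,8}; col 3 has {1,2,3,5,6,8}; box has {1,2,5,6,8} → only 9 remains.
(7,4) = 3: row 7 has {1,2,4,5,6,7,8,9}; col 4 has {1,4,5,6,7,8}; box has {1,4,5,6,7,9} → only 3 remains.
(8,2) = 3: row 8 has {1,4,5,6,9}; col 2 has {1,2,4,5,6,7,8,9}; box has {1,2,5,6,8,9} → only 3 remains.
(8,3) = 7: row 8 has {1,3,4,5,6,9}; col 3 has {1,2,3,5,6,8,9}; box has {1,2,3,5,6,8,9} → only 7 remains.
(8,6) = 8: row 8 has {1,3,4,5,6,7,9}; col 6 has {2,4,5,6,9}; box has {1,3,4,5,6,7,9} → only 8 remains.

8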